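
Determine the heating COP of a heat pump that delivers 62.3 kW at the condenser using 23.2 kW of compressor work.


COP_hp = Q_cond / W
COP_hp = 62.3 / 23.2
COP_hp = 2.685

2.685


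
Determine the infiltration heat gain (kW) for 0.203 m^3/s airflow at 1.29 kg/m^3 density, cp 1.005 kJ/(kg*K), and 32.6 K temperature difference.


Q = V_dot * rho * cp * dT
Q = 0.203 * 1.29 * 1.005 * 32.6
Q = 8.58 kW

8.58


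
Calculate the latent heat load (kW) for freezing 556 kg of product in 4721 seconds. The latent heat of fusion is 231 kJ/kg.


Q_lat = m * h_fg / t
Q_lat = 556 * 231 / 4721
Q_lat = 27.21 kW

27.21


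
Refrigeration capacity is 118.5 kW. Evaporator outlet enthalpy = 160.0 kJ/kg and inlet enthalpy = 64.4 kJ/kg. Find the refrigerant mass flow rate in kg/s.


dh = 160.0 - 64.4 = 95.6 kJ/kg
m_dot = Q / dh = 118.5 / 95.6 = 1.2395 kg/s

1.2395


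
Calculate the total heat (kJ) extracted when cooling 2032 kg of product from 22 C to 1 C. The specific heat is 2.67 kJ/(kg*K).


dT = 22 - (1) = 21 K
Q = m * cp * dT = 2032 * 2.67 * 21
Q = 113934 kJ

113934


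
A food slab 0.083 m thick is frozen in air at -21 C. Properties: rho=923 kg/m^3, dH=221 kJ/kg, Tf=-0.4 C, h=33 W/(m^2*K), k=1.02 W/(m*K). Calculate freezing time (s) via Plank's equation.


dT = -0.4 - (-21) = 20.6 K
term1 = a/(2h) = 0.083/(2*33) = 0.001257575758
term2 = a^2/(8k) = 0.083^2/(8*1.02) = 0.0008442401961
t = rho*dH*1000/dT * (term1 + term2)
t = 923*221*1000/20.6 * (0.001257575758 + 0.0008442401961)
t = 20812 s

20812


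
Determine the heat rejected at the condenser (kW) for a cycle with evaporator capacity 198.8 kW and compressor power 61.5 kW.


Q_cond = Q_evap + W
Q_cond = 198.8 + 61.5
Q_cond = 260.3 kW

260.3


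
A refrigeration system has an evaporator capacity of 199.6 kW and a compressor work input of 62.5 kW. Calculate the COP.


COP = Q_evap / W
COP = 199.6 / 62.5
COP = 3.194

3.194


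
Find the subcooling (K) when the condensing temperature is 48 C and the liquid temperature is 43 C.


Subcooling = T_cond - T_liquid
Subcooling = 48 - 43
Subcooling = 5 K

5


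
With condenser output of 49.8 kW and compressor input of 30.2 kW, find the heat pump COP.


COP_hp = Q_cond / W
COP_hp = 49.8 / 30.2
COP_hp = 1.649

1.649


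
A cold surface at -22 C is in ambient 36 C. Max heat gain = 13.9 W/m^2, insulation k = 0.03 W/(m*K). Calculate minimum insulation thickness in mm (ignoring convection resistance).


dT = 36 - (-22) = 58 K
thickness = k * dT / q_max * 1000
thickness = 0.03 * 58 / 13.9 * 1000
thickness = 125.2 mm

125.2


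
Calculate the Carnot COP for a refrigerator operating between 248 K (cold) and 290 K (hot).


dT = 290 - 248 = 42 K
COP_carnot = T_cold / dT = 248 / 42
COP_carnot = 5.905

5.905


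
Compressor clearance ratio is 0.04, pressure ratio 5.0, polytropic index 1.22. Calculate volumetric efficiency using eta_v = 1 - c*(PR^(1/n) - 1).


PR^(1/n) = 5.0^(1/1.22) = 3.74047049
eta_v = 1 - 0.04 * (3.74047049 - 1)
eta_v = 0.8904

0.8904


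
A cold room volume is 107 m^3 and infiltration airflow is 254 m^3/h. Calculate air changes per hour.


ACH = flow / volume
ACH = 254 / 107
ACH = 2.374

2.374


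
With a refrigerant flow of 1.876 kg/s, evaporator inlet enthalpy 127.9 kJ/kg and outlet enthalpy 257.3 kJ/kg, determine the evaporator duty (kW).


dh = 257.3 - 127.9 = 129.4 kJ/kg
Q_evap = m_dot * dh = 1.876 * 129.4
Q_evap = 242.75 kW

242.75


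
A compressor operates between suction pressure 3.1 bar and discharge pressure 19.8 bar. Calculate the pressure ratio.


PR = P_high / P_low
PR = 19.8 / 3.1
PR = 6.387

6.387


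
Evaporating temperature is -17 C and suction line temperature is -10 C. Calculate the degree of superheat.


Superheat = T_suction - T_evap
Superheat = -10 - (-17)
Superheat = 7 K

7


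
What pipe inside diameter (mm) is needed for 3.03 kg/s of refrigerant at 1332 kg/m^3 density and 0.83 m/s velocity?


A = m_dot / (rho * v) = 3.03 / (1332 * 0.83) = 0.0027406925 m^2
d = sqrt(4*A/pi) * 1000
d = 59.1 mm

59.1


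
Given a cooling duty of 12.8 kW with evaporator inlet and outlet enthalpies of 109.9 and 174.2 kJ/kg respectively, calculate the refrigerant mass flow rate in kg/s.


dh = 174.2 - 109.9 = 64.3 kJ/kg
m_dot = Q / dh = 12.8 / 64.3 = 0.1991 kg/s

0.1991


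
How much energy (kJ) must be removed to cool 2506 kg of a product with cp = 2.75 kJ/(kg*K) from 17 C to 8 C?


dT = 17 - (8) = 9 K
Q = m * cp * dT = 2506 * 2.75 * 9
Q = 62024 kJ

62024


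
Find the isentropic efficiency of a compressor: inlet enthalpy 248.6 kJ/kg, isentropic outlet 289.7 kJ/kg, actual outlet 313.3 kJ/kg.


dh_ideal = 289.7 - 248.6 = 41.1 kJ/kg
dh_actual = 313.3 - 248.6 = 64.7 kJ/kg
eta_s = dh_ideal / dh_actual = 41.1 / 64.7
eta_s = 0.6352

0.6352


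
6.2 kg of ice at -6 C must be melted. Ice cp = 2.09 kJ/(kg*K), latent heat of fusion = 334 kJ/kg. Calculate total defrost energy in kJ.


Sensible heat = cp * dT = 2.09 * 6 = 12.54 kJ/kg
Total per kg = 12.54 + 334 = 346.54 kJ/kg
Q = m * total = 6.2 * 346.54
Q = 2148.5 kJ

2148.5


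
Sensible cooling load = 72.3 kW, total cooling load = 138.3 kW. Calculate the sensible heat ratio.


SHR = Q_sensible / Q_total
SHR = 72.3 / 138.3
SHR = 0.523

0.523


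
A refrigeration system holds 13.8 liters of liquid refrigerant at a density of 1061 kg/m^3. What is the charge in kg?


Charge = V * rho / 1000
Charge = 13.8 * 1061 / 1000
Charge = 14.64 kg

14.64


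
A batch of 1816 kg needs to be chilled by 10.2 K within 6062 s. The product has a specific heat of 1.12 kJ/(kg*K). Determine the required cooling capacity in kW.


Q = m * cp * dT / t
Q = 1816 * 1.12 * 10.2 / 6062
Q = 3.422 kW

3.422


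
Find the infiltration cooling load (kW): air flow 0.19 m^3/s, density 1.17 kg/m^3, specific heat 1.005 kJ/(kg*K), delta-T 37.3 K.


Q = V_dot * rho * cp * dT
Q = 0.19 * 1.17 * 1.005 * 37.3
Q = 8.333 kW

8.333


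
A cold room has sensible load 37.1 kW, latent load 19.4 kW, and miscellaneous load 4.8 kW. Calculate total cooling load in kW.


Q_total = Q_s + Q_l + Q_misc
Q_total = 37.1 + 19.4 + 4.8
Q_total = 61.3 kW

61.3


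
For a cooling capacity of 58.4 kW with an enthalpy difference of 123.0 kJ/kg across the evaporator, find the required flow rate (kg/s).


m_dot = Q / dh
m_dot = 58.4 / 123.0
m_dot = 0.4748 kg/s

0.4748


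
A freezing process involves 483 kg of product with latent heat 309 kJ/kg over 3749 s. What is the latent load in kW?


Q_lat = m * h_fg / t
Q_lat = 483 * 309 / 3749
Q_lat = 39.81 kW

39.81


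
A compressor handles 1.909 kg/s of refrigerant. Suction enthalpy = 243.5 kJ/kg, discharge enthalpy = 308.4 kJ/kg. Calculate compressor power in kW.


dh = 308.4 - 243.5 = 64.9 kJ/kg
W = m_dot * dh = 1.909 * 64.9 = 123.89 kW

123.89


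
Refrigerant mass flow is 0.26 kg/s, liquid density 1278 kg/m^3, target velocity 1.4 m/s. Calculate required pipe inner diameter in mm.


A = m_dot / (rho * v) = 0.26 / (1278 * 1.4) = 0.0001453163425 m^2
d = sqrt(4*A/pi) * 1000
d = 13.6 mm

13.6


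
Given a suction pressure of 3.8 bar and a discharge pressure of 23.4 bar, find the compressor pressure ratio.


PR = P_high / P_low
PR = 23.4 / 3.8
PR = 6.158

6.158


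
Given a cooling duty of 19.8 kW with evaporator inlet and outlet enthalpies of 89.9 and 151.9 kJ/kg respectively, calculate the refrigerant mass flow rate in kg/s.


dh = 151.9 - 89.9 = 62.0 kJ/kg
m_dot = Q / dh = 19.8 / 62.0 = 0.3194 kg/s

0.3194


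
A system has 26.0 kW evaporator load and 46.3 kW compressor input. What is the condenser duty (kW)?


Q_cond = Q_evap + W
Q_cond = 26.0 + 46.3
Q_cond = 72.3 kW

72.3


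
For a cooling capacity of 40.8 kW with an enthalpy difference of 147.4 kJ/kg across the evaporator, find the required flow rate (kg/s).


m_dot = Q / dh
m_dot = 40.8 / 147.4
m_dot = 0.2768 kg/s

0.2768


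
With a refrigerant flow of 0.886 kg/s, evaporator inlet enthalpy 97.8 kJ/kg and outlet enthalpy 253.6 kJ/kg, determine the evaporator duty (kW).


dh = 253.6 - 97.8 = 155.8 kJ/kg
Q_evap = m_dot * dh = 0.886 * 155.8
Q_evap = 138.04 kW

138.04


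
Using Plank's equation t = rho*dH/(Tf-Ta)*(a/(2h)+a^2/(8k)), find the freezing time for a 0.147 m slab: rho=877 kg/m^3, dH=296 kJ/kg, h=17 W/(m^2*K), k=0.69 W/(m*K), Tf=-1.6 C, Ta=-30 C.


dT = -1.6 - (-30) = 28.4 K
term1 = a/(2h) = 0.147/(2*17) = 0.004323529412
term2 = a^2/(8k) = 0.147^2/(8*0.69) = 0.003914673913
t = rho*dH*1000/dT * (term1 + term2)
t = 877*296*1000/28.4 * (0.004323529412 + 0.003914673913)
t = 75302 s

75302


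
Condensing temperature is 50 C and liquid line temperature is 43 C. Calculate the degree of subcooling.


Subcooling = T_cond - T_liquid
Subcooling = 50 - 43
Subcooling = 7 K

7


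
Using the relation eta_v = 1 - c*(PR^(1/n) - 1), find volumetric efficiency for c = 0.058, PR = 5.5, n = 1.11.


PR^(1/n) = 5.5^(1/1.11) = 4.64508231
eta_v = 1 - 0.058 * (4.64508231 - 1)
eta_v = 0.7886

0.7886


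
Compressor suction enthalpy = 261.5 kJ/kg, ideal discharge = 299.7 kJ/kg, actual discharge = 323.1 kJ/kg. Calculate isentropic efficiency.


dh_ideal = 299.7 - 261.5 = 38.2 kJ/kg
dh_actual = 323.1 - 261.5 = 61.6 kJ/kg
eta_s = dh_ideal / dh_actual = 38.2 / 61.6
eta_s = 0.6201

0.6201


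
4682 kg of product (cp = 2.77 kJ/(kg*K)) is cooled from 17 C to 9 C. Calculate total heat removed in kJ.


dT = 17 - (9) = 8 K
Q = m * cp * dT = 4682 * 2.77 * 8
Q = 103753 kJ

103753


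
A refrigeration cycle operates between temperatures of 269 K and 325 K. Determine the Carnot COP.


dT = 325 - 269 = 56 K
COP_carnot = T_cold / dT = 269 / 56
COP_carnot = 4.804

4.804


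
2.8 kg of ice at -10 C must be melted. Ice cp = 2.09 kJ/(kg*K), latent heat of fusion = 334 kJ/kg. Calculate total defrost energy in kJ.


Sensible heat = cp * dT = 2.09 * 10 = 20.9 kJ/kg
Total per kg = 20.9 + 334 = 354.9 kJ/kg
Q = m * total = 2.8 * 354.9
Q = 993.7 kJ

993.7


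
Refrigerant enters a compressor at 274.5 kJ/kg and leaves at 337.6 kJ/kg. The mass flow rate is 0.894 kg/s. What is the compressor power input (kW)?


dh = 337.6 - 274.5 = 63.1 kJ/kg
W = m_dot * dh = 0.894 * 63.1 = 56.41 kW

56.41


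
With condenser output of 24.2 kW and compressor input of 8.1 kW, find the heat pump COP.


COP_hp = Q_cond / W
COP_hp = 24.2 / 8.1
COP_hp = 2.988

2.988


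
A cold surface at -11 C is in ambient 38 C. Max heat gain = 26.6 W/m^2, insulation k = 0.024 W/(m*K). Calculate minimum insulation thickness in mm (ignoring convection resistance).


dT = 38 - (-11) = 49 K
thickness = k * dT / q_max * 1000
thickness = 0.024 * 49 / 26.6 * 1000
thickness = 44.2 mm

44.2


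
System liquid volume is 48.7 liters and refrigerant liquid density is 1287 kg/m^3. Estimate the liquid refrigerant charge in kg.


Charge = V * rho / 1000
Charge = 48.7 * 1287 / 1000
Charge = 62.68 kg

62.68


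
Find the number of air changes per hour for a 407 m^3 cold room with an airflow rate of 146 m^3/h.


ACH = flow / volume
ACH = 146 / 407
ACH = 0.359

0.359


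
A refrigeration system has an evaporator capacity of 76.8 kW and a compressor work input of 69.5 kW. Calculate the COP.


COP = Q_evap / W
COP = 76.8 / 69.5
COP = 1.105

1.105


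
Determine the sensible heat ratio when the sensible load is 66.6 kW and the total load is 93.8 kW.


SHR = Q_sensible / Q_total
SHR = 66.6 / 93.8
SHR = 0.71

0.71


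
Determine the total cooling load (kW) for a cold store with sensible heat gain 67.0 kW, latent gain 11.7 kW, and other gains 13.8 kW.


Q_total = Q_s + Q_l + Q_misc
Q_total = 67.0 + 11.7 + 13.8
Q_total = 92.5 kW

92.5


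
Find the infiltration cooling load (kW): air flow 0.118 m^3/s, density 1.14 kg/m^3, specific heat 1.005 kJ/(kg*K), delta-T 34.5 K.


Q = V_dot * rho * cp * dT
Q = 0.118 * 1.14 * 1.005 * 34.5
Q = 4.664 kW

4.664


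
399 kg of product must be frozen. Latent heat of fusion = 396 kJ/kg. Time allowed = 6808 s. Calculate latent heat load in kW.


Q_lat = m * h_fg / t
Q_lat = 399 * 396 / 6808
Q_lat = 23.21 kW

23.21


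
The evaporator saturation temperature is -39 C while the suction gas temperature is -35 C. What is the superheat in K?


Superheat = T_suction - T_evap
Superheat = -35 - (-39)
Superheat = 4 K

4


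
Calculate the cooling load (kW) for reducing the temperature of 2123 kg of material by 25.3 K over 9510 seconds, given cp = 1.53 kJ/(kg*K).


Q = m * cp * dT / t
Q = 2123 * 1.53 * 25.3 / 9510
Q = 8.641 kW

8.641


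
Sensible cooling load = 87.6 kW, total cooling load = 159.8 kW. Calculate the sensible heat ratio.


SHR = Q_sensible / Q_total
SHR = 87.6 / 159.8
SHR = 0.548

0.548


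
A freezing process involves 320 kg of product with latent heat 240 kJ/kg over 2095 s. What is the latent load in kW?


Q_lat = m * h_fg / t
Q_lat = 320 * 240 / 2095
Q_lat = 36.66 kW

36.66


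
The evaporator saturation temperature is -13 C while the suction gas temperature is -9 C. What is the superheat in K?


Superheat = T_suction - T_evap
Superheat = -9 - (-13)
Superheat = 4 K

4


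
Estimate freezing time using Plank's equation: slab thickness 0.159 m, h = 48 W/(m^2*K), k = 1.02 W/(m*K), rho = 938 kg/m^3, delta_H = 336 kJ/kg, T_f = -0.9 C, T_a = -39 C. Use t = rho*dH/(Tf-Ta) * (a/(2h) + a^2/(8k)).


dT = -0.9 - (-39) = 38.1 K
term1 = a/(2h) = 0.159/(2*48) = 0.00165625
term2 = a^2/(8k) = 0.159^2/(8*1.02) = 0.003098161765
t = rho*dH*1000/dT * (term1 + term2)
t = 938*336*1000/38.1 * (0.00165625 + 0.003098161765)
t = 39329 s

39329


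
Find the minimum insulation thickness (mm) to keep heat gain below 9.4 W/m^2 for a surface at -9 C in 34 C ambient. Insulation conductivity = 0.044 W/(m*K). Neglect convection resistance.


dT = 34 - (-9) = 43 K
thickness = k * dT / q_max * 1000
thickness = 0.044 * 43 / 9.4 * 1000
thickness = 201.3 mm

201.3


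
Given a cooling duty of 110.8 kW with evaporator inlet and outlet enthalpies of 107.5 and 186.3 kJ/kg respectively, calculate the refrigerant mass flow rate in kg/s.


dh = 186.3 - 107.5 = 78.8 kJ/kg
m_dot = Q / dh = 110.8 / 78.8 = 1.4061 kg/s

1.4061


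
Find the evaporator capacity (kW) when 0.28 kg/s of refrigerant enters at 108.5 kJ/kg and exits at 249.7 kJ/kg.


dh = 249.7 - 108.5 = 141.2 kJ/kg
Q_evap = m_dot * dh = 0.28 * 141.2
Q_evap = 39.54 kW

39.54


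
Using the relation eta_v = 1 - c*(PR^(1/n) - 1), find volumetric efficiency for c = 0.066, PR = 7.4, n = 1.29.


PR^(1/n) = 7.4^(1/1.29) = 4.71870729
eta_v = 1 - 0.066 * (4.71870729 - 1)
eta_v = 0.7546

0.7546


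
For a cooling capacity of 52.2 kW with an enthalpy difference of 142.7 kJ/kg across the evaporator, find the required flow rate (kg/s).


m_dot = Q / dh
m_dot = 52.2 / 142.7
m_dot = 0.3658 kg/s

0.3658


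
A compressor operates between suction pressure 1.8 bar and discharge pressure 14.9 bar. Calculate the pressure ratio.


PR = P_high / P_low
PR = 14.9 / 1.8
PR = 8.278

8.278


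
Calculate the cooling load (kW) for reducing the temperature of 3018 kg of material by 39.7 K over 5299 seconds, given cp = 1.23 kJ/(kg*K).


Q = m * cp * dT / t
Q = 3018 * 1.23 * 39.7 / 5299
Q = 27.811 kW

27.811


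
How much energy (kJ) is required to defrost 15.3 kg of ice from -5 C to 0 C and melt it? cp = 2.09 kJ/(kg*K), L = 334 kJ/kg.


Sensible heat = cp * dT = 2.09 * 5 = 10.45 kJ/kg
Total per kg = 10.45 + 334 = 344.45 kJ/kg
Q = m * total = 15.3 * 344.45
Q = 5270.1 kJ

5270.1


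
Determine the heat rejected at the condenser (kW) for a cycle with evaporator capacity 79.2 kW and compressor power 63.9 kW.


Q_cond = Q_evap + W
Q_cond = 79.2 + 63.9
Q_cond = 143.1 kW

143.1


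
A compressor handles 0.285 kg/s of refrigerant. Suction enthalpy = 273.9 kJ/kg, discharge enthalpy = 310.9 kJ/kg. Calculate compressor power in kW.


dh = 310.9 - 273.9 = 37.0 kJ/kg
W = m_dot * dh = 0.285 * 37.0 = 10.55 kW

10.55


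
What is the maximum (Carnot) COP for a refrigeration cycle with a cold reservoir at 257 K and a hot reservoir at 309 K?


dT = 309 - 257 = 52 K
COP_carnot = T_cold / dT = 257 / 52
COP_carnot = 4.942

4.942


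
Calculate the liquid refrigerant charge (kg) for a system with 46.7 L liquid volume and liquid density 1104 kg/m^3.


Charge = V * rho / 1000
Charge = 46.7 * 1104 / 1000
Charge = 51.56 kg

51.56


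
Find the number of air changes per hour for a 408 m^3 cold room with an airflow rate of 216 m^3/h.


ACH = flow / volume
ACH = 216 / 408
ACH = 0.529

0.529


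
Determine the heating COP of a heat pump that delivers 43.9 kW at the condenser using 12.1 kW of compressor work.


COP_hp = Q_cond / W
COP_hp = 43.9 / 12.1
COP_hp = 3.628

3.628


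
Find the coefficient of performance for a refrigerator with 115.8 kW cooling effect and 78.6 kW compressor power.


COP = Q_evap / W
COP = 115.8 / 78.6
COP = 1.473

1.473


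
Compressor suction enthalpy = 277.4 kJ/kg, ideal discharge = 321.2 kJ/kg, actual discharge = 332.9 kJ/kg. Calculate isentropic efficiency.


dh_ideal = 321.2 - 277.4 = 43.8 kJ/kg
dh_actual = 332.9 - 277.4 = 55.5 kJ/kg
eta_s = dh_ideal / dh_actual = 43.8 / 55.5
eta_s = 0.7892

0.7892


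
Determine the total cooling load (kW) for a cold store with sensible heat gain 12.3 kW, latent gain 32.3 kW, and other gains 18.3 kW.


Q_total = Q_s + Q_l + Q_misc
Q_total = 12.3 + 32.3 + 18.3
Q_total = 62.9 kW

62.9


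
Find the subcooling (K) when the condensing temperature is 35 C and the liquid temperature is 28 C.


Subcooling = T_cond - T_liquid
Subcooling = 35 - 28
Subcooling = 7 K

7


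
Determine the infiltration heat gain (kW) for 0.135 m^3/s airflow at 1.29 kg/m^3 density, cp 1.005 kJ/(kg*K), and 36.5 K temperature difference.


Q = V_dot * rho * cp * dT
Q = 0.135 * 1.29 * 1.005 * 36.5
Q = 6.388 kW

6.388


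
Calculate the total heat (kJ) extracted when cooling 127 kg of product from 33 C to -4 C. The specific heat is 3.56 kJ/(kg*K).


dT = 33 - (-4) = 37 K
Q = m * cp * dT = 127 * 3.56 * 37
Q = 16728 kJ

16728


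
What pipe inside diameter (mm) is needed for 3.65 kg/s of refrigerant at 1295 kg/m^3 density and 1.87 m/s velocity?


A = m_dot / (rho * v) = 3.65 / (1295 * 1.87) = 0.001507236801 m^2
d = sqrt(4*A/pi) * 1000
d = 43.8 mm

43.8


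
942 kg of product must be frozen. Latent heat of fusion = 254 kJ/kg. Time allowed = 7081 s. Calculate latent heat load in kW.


Q_lat = m * h_fg / t
Q_lat = 942 * 254 / 7081
Q_lat = 33.79 kW

33.79


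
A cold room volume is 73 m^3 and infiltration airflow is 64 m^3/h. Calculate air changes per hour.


ACH = flow / volume
ACH = 64 / 73
ACH = 0.877

0.877


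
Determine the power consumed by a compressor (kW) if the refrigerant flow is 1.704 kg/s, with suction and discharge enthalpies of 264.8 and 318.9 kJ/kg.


dh = 318.9 - 264.8 = 54.1 kJ/kg
W = m_dot * dh = 1.704 * 54.1 = 92.19 kW

92.19


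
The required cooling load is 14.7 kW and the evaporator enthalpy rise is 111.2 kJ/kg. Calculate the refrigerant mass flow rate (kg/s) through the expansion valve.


m_dot = Q / dh
m_dot = 14.7 / 111.2
m_dot = 0.1322 kg/s

0.1322


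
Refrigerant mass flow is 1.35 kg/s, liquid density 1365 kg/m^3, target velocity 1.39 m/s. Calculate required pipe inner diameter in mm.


A = m_dot / (rho * v) = 1.35 / (1365 * 1.39) = 0.0007115186971 m^2
d = sqrt(4*A/pi) * 1000
d = 30.1 mm

30.1


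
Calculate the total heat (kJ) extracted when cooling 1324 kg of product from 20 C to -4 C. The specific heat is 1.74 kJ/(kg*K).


dT = 20 - (-4) = 24 K
Q = m * cp * dT = 1324 * 1.74 * 24
Q = 55290 kJ

55290


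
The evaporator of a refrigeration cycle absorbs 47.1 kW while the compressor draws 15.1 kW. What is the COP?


COP = Q_evap / W
COP = 47.1 / 15.1
COP = 3.119

3.119


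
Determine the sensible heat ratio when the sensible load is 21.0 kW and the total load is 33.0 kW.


SHR = Q_sensible / Q_total
SHR = 21.0 / 33.0
SHR = 0.636

0.636


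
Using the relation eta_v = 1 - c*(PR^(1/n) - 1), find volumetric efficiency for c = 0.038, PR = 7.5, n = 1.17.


PR^(1/n) = 7.5^(1/1.17) = 5.59648842
eta_v = 1 - 0.038 * (5.59648842 - 1)
eta_v = 0.8253

0.8253


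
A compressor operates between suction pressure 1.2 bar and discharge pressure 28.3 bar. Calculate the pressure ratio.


PR = P_high / P_low
PR = 28.3 / 1.2
PR = 23.583

23.583


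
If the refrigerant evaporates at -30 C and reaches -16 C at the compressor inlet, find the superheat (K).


Superheat = T_suction - T_evap
Superheat = -16 - (-30)
Superheat = 14 K

14


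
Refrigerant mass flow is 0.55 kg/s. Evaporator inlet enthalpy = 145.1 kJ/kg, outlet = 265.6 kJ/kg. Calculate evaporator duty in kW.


dh = 265.6 - 145.1 = 120.5 kJ/kg
Q_evap = m_dot * dh = 0.55 * 120.5
Q_evap = 66.28 kW

66.28


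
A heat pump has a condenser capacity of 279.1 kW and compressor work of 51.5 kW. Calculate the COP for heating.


COP_hp = Q_cond / W
COP_hp = 279.1 / 51.5
COP_hp = 5.419

5.419


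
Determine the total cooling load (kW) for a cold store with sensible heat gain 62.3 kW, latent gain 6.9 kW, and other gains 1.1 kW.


Q_total = Q_s + Q_l + Q_misc
Q_total = 62.3 + 6.9 + 1.1
Q_total = 70.3 kW

70.3


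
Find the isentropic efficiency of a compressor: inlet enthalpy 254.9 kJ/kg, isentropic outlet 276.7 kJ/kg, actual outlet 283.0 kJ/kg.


dh_ideal = 276.7 - 254.9 = 21.8 kJ/kg
dh_actual = 283.0 - 254.9 = 28.1 kJ/kg
eta_s = dh_ideal / dh_actual = 21.8 / 28.1
eta_s = 0.7758

0.7758


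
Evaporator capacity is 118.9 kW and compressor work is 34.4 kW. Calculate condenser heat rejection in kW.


Q_cond = Q_evap + W
Q_cond = 118.9 + 34.4
Q_cond = 153.3 kW

153.3


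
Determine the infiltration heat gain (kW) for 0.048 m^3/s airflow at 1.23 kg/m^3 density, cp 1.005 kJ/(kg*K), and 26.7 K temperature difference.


Q = V_dot * rho * cp * dT
Q = 0.048 * 1.23 * 1.005 * 26.7
Q = 1.584 kW

1.584


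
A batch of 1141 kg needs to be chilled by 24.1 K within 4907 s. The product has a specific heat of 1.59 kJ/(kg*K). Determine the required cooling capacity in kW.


Q = m * cp * dT / t
Q = 1141 * 1.59 * 24.1 / 4907
Q = 8.91 kW

8.91


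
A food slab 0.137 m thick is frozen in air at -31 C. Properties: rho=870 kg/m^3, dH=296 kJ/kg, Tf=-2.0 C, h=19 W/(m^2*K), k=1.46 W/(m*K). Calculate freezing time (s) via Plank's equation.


dT = -2.0 - (-31) = 29.0 K
term1 = a/(2h) = 0.137/(2*19) = 0.003605263158
term2 = a^2/(8k) = 0.137^2/(8*1.46) = 0.001606934932
t = rho*dH*1000/dT * (term1 + term2)
t = 870*296*1000/29.0 * (0.003605263158 + 0.001606934932)
t = 46284 s

46284


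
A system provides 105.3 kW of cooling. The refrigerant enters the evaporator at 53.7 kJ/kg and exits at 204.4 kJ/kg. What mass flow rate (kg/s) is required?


dh = 204.4 - 53.7 = 150.7 kJ/kg
m_dot = Q / dh = 105.3 / 150.7 = 0.6987 kg/s

0.6987


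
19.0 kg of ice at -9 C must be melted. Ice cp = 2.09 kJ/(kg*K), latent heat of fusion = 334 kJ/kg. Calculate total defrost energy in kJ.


Sensible heat = cp * dT = 2.09 * 9 = 18.81 kJ/kg
Total per kg = 18.81 + 334 = 352.81 kJ/kg
Q = m * total = 19.0 * 352.81
Q = 6703.4 kJ

6703.4


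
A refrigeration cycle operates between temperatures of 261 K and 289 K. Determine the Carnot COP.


dT = 289 - 261 = 28 K
COP_carnot = T_cold / dT = 261 / 28
COP_carnot = 9.321

9.321


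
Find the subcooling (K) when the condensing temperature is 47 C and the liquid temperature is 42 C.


Subcooling = T_cond - T_liquid
Subcooling = 47 - 42
Subcooling = 5 K

5


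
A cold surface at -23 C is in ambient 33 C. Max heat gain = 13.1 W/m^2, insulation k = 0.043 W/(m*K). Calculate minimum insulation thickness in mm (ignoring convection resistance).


dT = 33 - (-23) = 56 K
thickness = k * dT / q_max * 1000
thickness = 0.043 * 56 / 13.1 * 1000
thickness = 183.8 mm

183.8


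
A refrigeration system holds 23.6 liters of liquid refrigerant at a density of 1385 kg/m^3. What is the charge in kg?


Charge = V * rho / 1000
Charge = 23.6 * 1385 / 1000
Charge = 32.69 kg

32.69


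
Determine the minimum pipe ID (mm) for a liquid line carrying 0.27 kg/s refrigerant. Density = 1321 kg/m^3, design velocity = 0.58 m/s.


A = m_dot / (rho * v) = 0.27 / (1321 * 0.58) = 0.0003523976089 m^2
d = sqrt(4*A/pi) * 1000
d = 21.2 mm

21.2


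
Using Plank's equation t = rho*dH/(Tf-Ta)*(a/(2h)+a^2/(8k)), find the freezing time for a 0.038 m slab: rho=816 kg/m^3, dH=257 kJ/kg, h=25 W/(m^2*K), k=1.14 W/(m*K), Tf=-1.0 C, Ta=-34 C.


dT = -1.0 - (-34) = 33.0 K
term1 = a/(2h) = 0.038/(2*25) = 0.00076
term2 = a^2/(8k) = 0.038^2/(8*1.14) = 0.0001583333333
t = rho*dH*1000/dT * (term1 + term2)
t = 816*257*1000/33.0 * (0.00076 + 0.0001583333333)
t = 5836 s

5836


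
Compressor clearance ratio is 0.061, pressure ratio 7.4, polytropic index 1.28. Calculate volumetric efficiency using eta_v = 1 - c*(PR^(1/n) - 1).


PR^(1/n) = 7.4^(1/1.28) = 4.77625253
eta_v = 1 - 0.061 * (4.77625253 - 1)
eta_v = 0.7696

0.7696


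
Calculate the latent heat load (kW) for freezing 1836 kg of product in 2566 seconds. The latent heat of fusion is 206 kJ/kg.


Q_lat = m * h_fg / t
Q_lat = 1836 * 206 / 2566
Q_lat = 147.4 kW

147.4


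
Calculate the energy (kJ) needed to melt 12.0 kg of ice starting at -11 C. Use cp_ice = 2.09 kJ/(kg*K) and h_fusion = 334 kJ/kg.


Sensible heat = cp * dT = 2.09 * 11 = 22.99 kJ/kg
Total per kg = 22.99 + 334 = 356.99 kJ/kg
Q = m * total = 12.0 * 356.99
Q = 4283.9 kJ

4283.9


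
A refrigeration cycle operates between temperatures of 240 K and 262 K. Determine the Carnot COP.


dT = 262 - 240 = 22 K
COP_carnot = T_cold / dT = 240 / 22
COP_carnot = 10.909

10.909


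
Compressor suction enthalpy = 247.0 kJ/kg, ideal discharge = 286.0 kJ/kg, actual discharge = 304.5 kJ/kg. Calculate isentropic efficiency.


dh_ideal = 286.0 - 247.0 = 39.0 kJ/kg
dh_actual = 304.5 - 247.0 = 57.5 kJ/kg
eta_s = dh_ideal / dh_actual = 39.0 / 57.5
eta_s = 0.6783

0.6783


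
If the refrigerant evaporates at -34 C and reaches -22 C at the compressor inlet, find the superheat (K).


Superheat = T_suction - T_evap
Superheat = -22 - (-34)
Superheat = 12 K

12


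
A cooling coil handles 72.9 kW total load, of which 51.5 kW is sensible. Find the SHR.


SHR = Q_sensible / Q_total
SHR = 51.5 / 72.9
SHR = 0.706

0.706


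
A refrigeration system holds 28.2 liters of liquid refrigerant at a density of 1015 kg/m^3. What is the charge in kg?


Charge = V * rho / 1000
Charge = 28.2 * 1015 / 1000
Charge = 28.62 kg

28.62


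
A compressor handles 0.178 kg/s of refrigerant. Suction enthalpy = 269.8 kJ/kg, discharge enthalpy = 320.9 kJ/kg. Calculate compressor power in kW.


dh = 320.9 - 269.8 = 51.1 kJ/kg
W = m_dot * dh = 0.178 * 51.1 = 9.1 kW

9.1


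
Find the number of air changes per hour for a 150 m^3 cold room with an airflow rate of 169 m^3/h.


ACH = flow / volume
ACH = 169 / 150
ACH = 1.127

1.127


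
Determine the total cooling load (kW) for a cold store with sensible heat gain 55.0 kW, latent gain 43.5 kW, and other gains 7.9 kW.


Q_total = Q_s + Q_l + Q_misc
Q_total = 55.0 + 43.5 + 7.9
Q_total = 106.4 kW

106.4


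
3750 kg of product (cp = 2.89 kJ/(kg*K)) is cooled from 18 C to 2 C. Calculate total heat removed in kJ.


dT = 18 - (2) = 16 K
Q = m * cp * dT = 3750 * 2.89 * 16
Q = 173400 kJ

173400


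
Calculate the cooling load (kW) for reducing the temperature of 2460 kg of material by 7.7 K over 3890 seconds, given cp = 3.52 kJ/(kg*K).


Q = m * cp * dT / t
Q = 2460 * 3.52 * 7.7 / 3890
Q = 17.14 kW

17.14


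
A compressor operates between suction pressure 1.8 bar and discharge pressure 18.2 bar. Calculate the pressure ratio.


PR = P_high / P_low
PR = 18.2 / 1.8
PR = 10.111

10.111


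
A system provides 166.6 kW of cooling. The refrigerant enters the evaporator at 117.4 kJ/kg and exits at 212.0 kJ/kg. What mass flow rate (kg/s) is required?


dh = 212.0 - 117.4 = 94.6 kJ/kg
m_dot = Q / dh = 166.6 / 94.6 = 1.7611 kg/s

1.7611


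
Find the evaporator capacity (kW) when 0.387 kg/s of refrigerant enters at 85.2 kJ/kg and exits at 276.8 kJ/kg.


dh = 276.8 - 85.2 = 191.6 kJ/kg
Q_evap = m_dot * dh = 0.387 * 191.6
Q_evap = 74.15 kW

74.15


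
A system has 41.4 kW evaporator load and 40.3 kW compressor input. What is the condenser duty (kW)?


Q_cond = Q_evap + W
Q_cond = 41.4 + 40.3
Q_cond = 81.7 kW

81.7


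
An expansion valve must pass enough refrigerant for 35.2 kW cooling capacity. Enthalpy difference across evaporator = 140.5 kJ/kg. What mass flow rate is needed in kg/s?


m_dot = Q / dh
m_dot = 35.2 / 140.5
m_dot = 0.2505 kg/s

0.2505


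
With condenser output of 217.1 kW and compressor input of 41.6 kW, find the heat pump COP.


COP_hp = Q_cond / W
COP_hp = 217.1 / 41.6
COP_hp = 5.219

5.219


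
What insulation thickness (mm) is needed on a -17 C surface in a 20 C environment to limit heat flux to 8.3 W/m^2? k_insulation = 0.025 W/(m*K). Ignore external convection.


dT = 20 - (-17) = 37 K
thickness = k * dT / q_max * 1000
thickness = 0.025 * 37 / 8.3 * 1000
thickness = 111.4 mm

111.4


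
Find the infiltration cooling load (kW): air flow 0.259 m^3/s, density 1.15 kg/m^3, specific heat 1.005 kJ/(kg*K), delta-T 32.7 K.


Q = V_dot * rho * cp * dT
Q = 0.259 * 1.15 * 1.005 * 32.7
Q = 9.788 kW

9.788


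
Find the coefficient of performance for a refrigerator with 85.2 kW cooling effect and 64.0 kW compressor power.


COP = Q_evap / W
COP = 85.2 / 64.0
COP = 1.331

1.331


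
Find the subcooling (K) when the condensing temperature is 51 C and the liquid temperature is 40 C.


Subcooling = T_cond - T_liquid
Subcooling = 51 - 40
Subcooling = 11 K

11


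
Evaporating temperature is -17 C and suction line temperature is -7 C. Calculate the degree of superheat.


Superheat = T_suction - T_evap
Superheat = -7 - (-17)
Superheat = 10 K

10


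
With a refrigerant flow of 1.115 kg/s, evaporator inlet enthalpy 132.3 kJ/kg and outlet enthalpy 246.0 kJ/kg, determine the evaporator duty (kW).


dh = 246.0 - 132.3 = 113.7 kJ/kg
Q_evap = m_dot * dh = 1.115 * 113.7
Q_evap = 126.78 kW

126.78


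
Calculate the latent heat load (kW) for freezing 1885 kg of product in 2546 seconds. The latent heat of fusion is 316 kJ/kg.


Q_lat = m * h_fg / t
Q_lat = 1885 * 316 / 2546
Q_lat = 233.96 kW

233.96


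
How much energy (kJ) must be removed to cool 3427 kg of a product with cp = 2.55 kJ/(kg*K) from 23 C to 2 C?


dT = 23 - (2) = 21 K
Q = m * cp * dT = 3427 * 2.55 * 21
Q = 183516 kJ

183516


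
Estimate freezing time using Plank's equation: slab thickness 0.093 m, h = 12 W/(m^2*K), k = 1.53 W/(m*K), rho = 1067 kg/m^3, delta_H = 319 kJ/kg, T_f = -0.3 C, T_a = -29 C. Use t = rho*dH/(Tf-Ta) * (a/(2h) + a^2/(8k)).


dT = -0.3 - (-29) = 28.7 K
term1 = a/(2h) = 0.093/(2*12) = 0.003875
term2 = a^2/(8k) = 0.093^2/(8*1.53) = 0.0007066176471
t = rho*dH*1000/dT * (term1 + term2)
t = 1067*319*1000/28.7 * (0.003875 + 0.0007066176471)
t = 54337 s

54337


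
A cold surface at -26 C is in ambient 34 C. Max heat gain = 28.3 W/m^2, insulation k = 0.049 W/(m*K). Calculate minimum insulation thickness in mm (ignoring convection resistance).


dT = 34 - (-26) = 60 K
thickness = k * dT / q_max * 1000
thickness = 0.049 * 60 / 28.3 * 1000
thickness = 103.9 mm

103.9


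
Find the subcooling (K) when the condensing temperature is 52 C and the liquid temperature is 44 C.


Subcooling = T_cond - T_liquid
Subcooling = 52 - 44
Subcooling = 8 K

8


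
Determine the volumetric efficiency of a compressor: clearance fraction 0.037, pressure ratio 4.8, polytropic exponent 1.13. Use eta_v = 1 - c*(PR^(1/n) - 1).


PR^(1/n) = 4.8^(1/1.13) = 4.00745221
eta_v = 1 - 0.037 * (4.00745221 - 1)
eta_v = 0.8887

0.8887


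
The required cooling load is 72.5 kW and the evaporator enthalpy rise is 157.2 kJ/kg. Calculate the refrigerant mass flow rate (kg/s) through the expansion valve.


m_dot = Q / dh
m_dot = 72.5 / 157.2
m_dot = 0.4612 kg/s

0.4612


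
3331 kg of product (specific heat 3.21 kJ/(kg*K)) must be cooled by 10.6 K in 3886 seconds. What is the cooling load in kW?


Q = m * cp * dT / t
Q = 3331 * 3.21 * 10.6 / 3886
Q = 29.166 kW

29.166


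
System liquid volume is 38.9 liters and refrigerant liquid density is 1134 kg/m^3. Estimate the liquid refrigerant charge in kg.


Charge = V * rho / 1000
Charge = 38.9 * 1134 / 1000
Charge = 44.11 kg

44.11


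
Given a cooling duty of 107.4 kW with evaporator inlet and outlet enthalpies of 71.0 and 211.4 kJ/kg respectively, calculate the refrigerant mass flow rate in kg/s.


dh = 211.4 - 71.0 = 140.4 kJ/kg
m_dot = Q / dh = 107.4 / 140.4 = 0.765 kg/s

0.765


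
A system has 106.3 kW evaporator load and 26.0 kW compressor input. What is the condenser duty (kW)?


Q_cond = Q_evap + W
Q_cond = 106.3 + 26.0
Q_cond = 132.3 kW

132.3


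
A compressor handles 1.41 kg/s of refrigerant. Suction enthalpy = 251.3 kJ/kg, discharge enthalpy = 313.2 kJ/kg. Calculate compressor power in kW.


dh = 313.2 - 251.3 = 61.9 kJ/kg
W = m_dot * dh = 1.41 * 61.9 = 87.28 kW

87.28


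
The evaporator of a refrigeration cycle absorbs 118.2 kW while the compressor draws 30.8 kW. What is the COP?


COP = Q_evap / W
COP = 118.2 / 30.8
COP = 3.838

3.838


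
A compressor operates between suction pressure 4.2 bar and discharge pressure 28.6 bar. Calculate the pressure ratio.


PR = P_high / P_low
PR = 28.6 / 4.2
PR = 6.81

6.81


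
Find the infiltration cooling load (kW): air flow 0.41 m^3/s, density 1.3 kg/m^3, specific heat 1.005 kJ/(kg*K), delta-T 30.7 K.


Q = V_dot * rho * cp * dT
Q = 0.41 * 1.3 * 1.005 * 30.7
Q = 16.445 kW

16.445


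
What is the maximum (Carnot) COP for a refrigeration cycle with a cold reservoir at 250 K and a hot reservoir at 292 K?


dT = 292 - 250 = 42 K
COP_carnot = T_cold / dT = 250 / 42
COP_carnot = 5.952

5.952


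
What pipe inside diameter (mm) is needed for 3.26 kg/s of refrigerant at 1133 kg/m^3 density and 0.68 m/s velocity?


A = m_dot / (rho * v) = 3.26 / (1133 * 0.68) = 0.00423134832 m^2
d = sqrt(4*A/pi) * 1000
d = 73.4 mm

73.4


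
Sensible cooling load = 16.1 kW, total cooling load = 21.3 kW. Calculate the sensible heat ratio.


SHR = Q_sensible / Q_total
SHR = 16.1 / 21.3
SHR = 0.756

0.756


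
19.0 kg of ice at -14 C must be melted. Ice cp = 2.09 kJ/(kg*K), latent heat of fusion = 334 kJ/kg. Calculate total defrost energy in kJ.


Sensible heat = cp * dT = 2.09 * 14 = 29.26 kJ/kg
Total per kg = 29.26 + 334 = 363.26 kJ/kg
Q = m * total = 19.0 * 363.26
Q = 6901.9 kJ

6901.9


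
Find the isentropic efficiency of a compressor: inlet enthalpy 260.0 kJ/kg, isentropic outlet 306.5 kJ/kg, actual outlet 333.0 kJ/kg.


dh_ideal = 306.5 - 260.0 = 46.5 kJ/kg
dh_actual = 333.0 - 260.0 = 73.0 kJ/kg
eta_s = dh_ideal / dh_actual = 46.5 / 73.0
eta_s = 0.637

0.637


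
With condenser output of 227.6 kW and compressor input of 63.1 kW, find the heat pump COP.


COP_hp = Q_cond / W
COP_hp = 227.6 / 63.1
COP_hp = 3.607

3.607


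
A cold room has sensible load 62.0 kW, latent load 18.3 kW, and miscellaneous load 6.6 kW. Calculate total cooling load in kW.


Q_total = Q_s + Q_l + Q_misc
Q_total = 62.0 + 18.3 + 6.6
Q_total = 86.9 kW

86.9


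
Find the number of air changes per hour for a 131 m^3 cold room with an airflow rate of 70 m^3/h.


ACH = flow / volume
ACH = 70 / 131
ACH = 0.534

0.534


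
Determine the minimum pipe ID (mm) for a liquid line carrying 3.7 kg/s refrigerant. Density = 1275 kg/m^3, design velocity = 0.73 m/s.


A = m_dot / (rho * v) = 3.7 / (1275 * 0.73) = 0.003975288746 m^2
d = sqrt(4*A/pi) * 1000
d = 71.1 mm

71.1


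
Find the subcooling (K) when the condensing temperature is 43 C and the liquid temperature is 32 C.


Subcooling = T_cond - T_liquid
Subcooling = 43 - 32
Subcooling = 11 K

11


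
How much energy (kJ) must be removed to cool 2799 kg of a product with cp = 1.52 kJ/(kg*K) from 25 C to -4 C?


dT = 25 - (-4) = 29 K
Q = m * cp * dT = 2799 * 1.52 * 29
Q = 123380 kJ

123380


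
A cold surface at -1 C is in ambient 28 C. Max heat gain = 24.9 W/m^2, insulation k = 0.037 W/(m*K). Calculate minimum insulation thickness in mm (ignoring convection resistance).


dT = 28 - (-1) = 29 K
thickness = k * dT / q_max * 1000
thickness = 0.037 * 29 / 24.9 * 1000
thickness = 43.1 mm

43.1


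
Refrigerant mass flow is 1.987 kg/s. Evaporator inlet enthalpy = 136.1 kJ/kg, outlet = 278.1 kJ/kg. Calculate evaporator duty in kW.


dh = 278.1 - 136.1 = 142.0 kJ/kg
Q_evap = m_dot * dh = 1.987 * 142.0
Q_evap = 282.15 kW

282.15


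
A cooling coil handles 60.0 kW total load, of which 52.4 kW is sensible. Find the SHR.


SHR = Q_sensible / Q_total
SHR = 52.4 / 60.0
SHR = 0.873

0.873


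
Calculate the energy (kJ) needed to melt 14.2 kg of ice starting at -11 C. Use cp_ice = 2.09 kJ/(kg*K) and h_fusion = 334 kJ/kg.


Sensible heat = cp * dT = 2.09 * 11 = 22.99 kJ/kg
Total per kg = 22.99 + 334 = 356.99 kJ/kg
Q = m * total = 14.2 * 356.99
Q = 5069.3 kJ

5069.3


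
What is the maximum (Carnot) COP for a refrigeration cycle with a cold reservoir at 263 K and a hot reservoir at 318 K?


dT = 318 - 263 = 55 K
COP_carnot = T_cold / dT = 263 / 55
COP_carnot = 4.782

4.782


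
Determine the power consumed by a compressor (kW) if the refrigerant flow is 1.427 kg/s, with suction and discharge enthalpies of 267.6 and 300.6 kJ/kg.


dh = 300.6 - 267.6 = 33.0 kJ/kg
W = m_dot * dh = 1.427 * 33.0 = 47.09 kW

47.09


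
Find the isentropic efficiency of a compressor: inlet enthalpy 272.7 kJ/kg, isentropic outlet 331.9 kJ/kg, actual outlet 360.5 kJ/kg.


dh_ideal = 331.9 - 272.7 = 59.2 kJ/kg
dh_actual = 360.5 - 272.7 = 87.8 kJ/kg
eta_s = dh_ideal / dh_actual = 59.2 / 87.8
eta_s = 0.6743

0.6743


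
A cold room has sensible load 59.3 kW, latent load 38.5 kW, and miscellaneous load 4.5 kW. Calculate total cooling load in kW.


Q_total = Q_s + Q_l + Q_misc
Q_total = 59.3 + 38.5 + 4.5
Q_total = 102.3 kW

102.3


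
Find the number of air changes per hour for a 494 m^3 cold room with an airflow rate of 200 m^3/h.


ACH = flow / volume
ACH = 200 / 494
ACH = 0.405

0.405


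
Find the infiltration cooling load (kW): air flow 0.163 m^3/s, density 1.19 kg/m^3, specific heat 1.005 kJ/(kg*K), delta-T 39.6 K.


Q = V_dot * rho * cp * dT
Q = 0.163 * 1.19 * 1.005 * 39.6
Q = 7.72 kW

7.72


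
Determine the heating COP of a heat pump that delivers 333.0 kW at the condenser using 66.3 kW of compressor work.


COP_hp = Q_cond / W
COP_hp = 333.0 / 66.3
COP_hp = 5.023

5.023


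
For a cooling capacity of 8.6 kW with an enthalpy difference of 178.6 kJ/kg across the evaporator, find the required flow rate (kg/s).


m_dot = Q / dh
m_dot = 8.6 / 178.6
m_dot = 0.0482 kg/s

0.0482


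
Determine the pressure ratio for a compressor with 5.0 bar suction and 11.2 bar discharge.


PR = P_high / P_low
PR = 11.2 / 5.0
PR = 2.24

2.24


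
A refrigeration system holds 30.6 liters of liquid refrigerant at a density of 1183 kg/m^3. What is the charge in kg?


Charge = V * rho / 1000
Charge = 30.6 * 1183 / 1000
Charge = 36.2 kg

36.2


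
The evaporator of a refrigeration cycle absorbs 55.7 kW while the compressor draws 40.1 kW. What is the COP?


COP = Q_evap / W
COP = 55.7 / 40.1
COP = 1.389

1.389


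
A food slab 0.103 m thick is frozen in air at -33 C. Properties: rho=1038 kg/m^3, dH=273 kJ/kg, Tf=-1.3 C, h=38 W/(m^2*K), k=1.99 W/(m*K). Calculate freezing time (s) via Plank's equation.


dT = -1.3 - (-33) = 31.7 K
term1 = a/(2h) = 0.103/(2*38) = 0.001355263158
term2 = a^2/(8k) = 0.103^2/(8*1.99) = 0.0006663944724
t = rho*dH*1000/dT * (term1 + term2)
t = 1038*273*1000/31.7 * (0.001355263158 + 0.0006663944724)
t = 18072 s

18072
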